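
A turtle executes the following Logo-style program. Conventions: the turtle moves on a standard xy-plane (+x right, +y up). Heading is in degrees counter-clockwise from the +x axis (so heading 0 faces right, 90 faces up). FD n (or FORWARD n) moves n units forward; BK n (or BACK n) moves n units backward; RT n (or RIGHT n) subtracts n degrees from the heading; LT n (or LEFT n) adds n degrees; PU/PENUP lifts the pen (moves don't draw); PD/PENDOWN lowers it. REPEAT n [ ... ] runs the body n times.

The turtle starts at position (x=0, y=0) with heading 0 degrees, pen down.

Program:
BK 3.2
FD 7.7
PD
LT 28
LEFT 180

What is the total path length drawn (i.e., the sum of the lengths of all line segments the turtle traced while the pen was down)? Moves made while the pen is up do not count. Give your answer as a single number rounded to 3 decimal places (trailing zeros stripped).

Executing turtle program step by step:
Start: pos=(0,0), heading=0, pen down
BK 3.2: (0,0) -> (-3.2,0) [heading=0, draw]
FD 7.7: (-3.2,0) -> (4.5,0) [heading=0, draw]
PD: pen down
LT 28: heading 0 -> 28
LT 180: heading 28 -> 208
Final: pos=(4.5,0), heading=208, 2 segment(s) drawn

Segment lengths:
  seg 1: (0,0) -> (-3.2,0), length = 3.2
  seg 2: (-3.2,0) -> (4.5,0), length = 7.7
Total = 10.9

Answer: 10.9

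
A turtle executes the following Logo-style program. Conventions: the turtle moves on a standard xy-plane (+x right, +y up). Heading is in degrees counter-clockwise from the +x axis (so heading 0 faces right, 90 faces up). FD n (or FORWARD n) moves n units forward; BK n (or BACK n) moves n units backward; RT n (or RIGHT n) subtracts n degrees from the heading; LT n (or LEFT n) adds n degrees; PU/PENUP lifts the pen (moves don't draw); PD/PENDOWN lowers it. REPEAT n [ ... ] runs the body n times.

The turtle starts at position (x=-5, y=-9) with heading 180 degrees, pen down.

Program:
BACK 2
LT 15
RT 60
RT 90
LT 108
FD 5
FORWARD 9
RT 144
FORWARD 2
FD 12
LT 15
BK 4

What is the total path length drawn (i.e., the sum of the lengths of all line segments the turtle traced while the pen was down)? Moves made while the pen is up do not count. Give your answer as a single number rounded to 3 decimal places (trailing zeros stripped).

Answer: 34

Derivation:
Executing turtle program step by step:
Start: pos=(-5,-9), heading=180, pen down
BK 2: (-5,-9) -> (-3,-9) [heading=180, draw]
LT 15: heading 180 -> 195
RT 60: heading 195 -> 135
RT 90: heading 135 -> 45
LT 108: heading 45 -> 153
FD 5: (-3,-9) -> (-7.455,-6.73) [heading=153, draw]
FD 9: (-7.455,-6.73) -> (-15.474,-2.644) [heading=153, draw]
RT 144: heading 153 -> 9
FD 2: (-15.474,-2.644) -> (-13.499,-2.331) [heading=9, draw]
FD 12: (-13.499,-2.331) -> (-1.646,-0.454) [heading=9, draw]
LT 15: heading 9 -> 24
BK 4: (-1.646,-0.454) -> (-5.301,-2.081) [heading=24, draw]
Final: pos=(-5.301,-2.081), heading=24, 6 segment(s) drawn

Segment lengths:
  seg 1: (-5,-9) -> (-3,-9), length = 2
  seg 2: (-3,-9) -> (-7.455,-6.73), length = 5
  seg 3: (-7.455,-6.73) -> (-15.474,-2.644), length = 9
  seg 4: (-15.474,-2.644) -> (-13.499,-2.331), length = 2
  seg 5: (-13.499,-2.331) -> (-1.646,-0.454), length = 12
  seg 6: (-1.646,-0.454) -> (-5.301,-2.081), length = 4
Total = 34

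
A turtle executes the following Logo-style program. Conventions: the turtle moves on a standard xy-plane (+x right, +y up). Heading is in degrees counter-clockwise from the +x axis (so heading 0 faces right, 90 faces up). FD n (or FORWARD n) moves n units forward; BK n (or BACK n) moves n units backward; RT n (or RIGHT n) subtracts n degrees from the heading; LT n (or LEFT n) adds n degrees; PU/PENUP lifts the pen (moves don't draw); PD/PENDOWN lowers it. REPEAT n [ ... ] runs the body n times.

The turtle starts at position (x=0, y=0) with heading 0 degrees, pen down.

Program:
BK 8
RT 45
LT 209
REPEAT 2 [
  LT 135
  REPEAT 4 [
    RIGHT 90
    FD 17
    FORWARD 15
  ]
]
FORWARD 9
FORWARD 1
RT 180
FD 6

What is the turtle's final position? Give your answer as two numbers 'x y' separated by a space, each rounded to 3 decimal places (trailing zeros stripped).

Answer: -6.897 3.845

Derivation:
Executing turtle program step by step:
Start: pos=(0,0), heading=0, pen down
BK 8: (0,0) -> (-8,0) [heading=0, draw]
RT 45: heading 0 -> 315
LT 209: heading 315 -> 164
REPEAT 2 [
  -- iteration 1/2 --
  LT 135: heading 164 -> 299
  REPEAT 4 [
    -- iteration 1/4 --
    RT 90: heading 299 -> 209
    FD 17: (-8,0) -> (-22.869,-8.242) [heading=209, draw]
    FD 15: (-22.869,-8.242) -> (-35.988,-15.514) [heading=209, draw]
    -- iteration 2/4 --
    RT 90: heading 209 -> 119
    FD 17: (-35.988,-15.514) -> (-44.23,-0.645) [heading=119, draw]
    FD 15: (-44.23,-0.645) -> (-51.502,12.474) [heading=119, draw]
    -- iteration 3/4 --
    RT 90: heading 119 -> 29
    FD 17: (-51.502,12.474) -> (-36.633,20.716) [heading=29, draw]
    FD 15: (-36.633,20.716) -> (-23.514,27.988) [heading=29, draw]
    -- iteration 4/4 --
    RT 90: heading 29 -> 299
    FD 17: (-23.514,27.988) -> (-15.272,13.119) [heading=299, draw]
    FD 15: (-15.272,13.119) -> (-8,0) [heading=299, draw]
  ]
  -- iteration 2/2 --
  LT 135: heading 299 -> 74
  REPEAT 4 [
    -- iteration 1/4 --
    RT 90: heading 74 -> 344
    FD 17: (-8,0) -> (8.341,-4.686) [heading=344, draw]
    FD 15: (8.341,-4.686) -> (22.76,-8.82) [heading=344, draw]
    -- iteration 2/4 --
    RT 90: heading 344 -> 254
    FD 17: (22.76,-8.82) -> (18.075,-25.162) [heading=254, draw]
    FD 15: (18.075,-25.162) -> (13.94,-39.581) [heading=254, draw]
    -- iteration 3/4 --
    RT 90: heading 254 -> 164
    FD 17: (13.94,-39.581) -> (-2.401,-34.895) [heading=164, draw]
    FD 15: (-2.401,-34.895) -> (-16.82,-30.76) [heading=164, draw]
    -- iteration 4/4 --
    RT 90: heading 164 -> 74
    FD 17: (-16.82,-30.76) -> (-12.135,-14.419) [heading=74, draw]
    FD 15: (-12.135,-14.419) -> (-8,0) [heading=74, draw]
  ]
]
FD 9: (-8,0) -> (-5.519,8.651) [heading=74, draw]
FD 1: (-5.519,8.651) -> (-5.244,9.613) [heading=74, draw]
RT 180: heading 74 -> 254
FD 6: (-5.244,9.613) -> (-6.897,3.845) [heading=254, draw]
Final: pos=(-6.897,3.845), heading=254, 20 segment(s) drawn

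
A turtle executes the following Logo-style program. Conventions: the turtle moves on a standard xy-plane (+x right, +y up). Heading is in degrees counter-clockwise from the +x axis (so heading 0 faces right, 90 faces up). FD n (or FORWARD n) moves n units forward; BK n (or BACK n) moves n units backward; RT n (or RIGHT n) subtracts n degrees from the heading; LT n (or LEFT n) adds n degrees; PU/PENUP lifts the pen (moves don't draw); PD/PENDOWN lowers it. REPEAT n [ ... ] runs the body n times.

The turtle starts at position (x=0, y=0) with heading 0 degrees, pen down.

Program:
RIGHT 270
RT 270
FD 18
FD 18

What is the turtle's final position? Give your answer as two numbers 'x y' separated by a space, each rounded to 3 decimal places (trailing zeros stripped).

Answer: -36 0

Derivation:
Executing turtle program step by step:
Start: pos=(0,0), heading=0, pen down
RT 270: heading 0 -> 90
RT 270: heading 90 -> 180
FD 18: (0,0) -> (-18,0) [heading=180, draw]
FD 18: (-18,0) -> (-36,0) [heading=180, draw]
Final: pos=(-36,0), heading=180, 2 segment(s) drawn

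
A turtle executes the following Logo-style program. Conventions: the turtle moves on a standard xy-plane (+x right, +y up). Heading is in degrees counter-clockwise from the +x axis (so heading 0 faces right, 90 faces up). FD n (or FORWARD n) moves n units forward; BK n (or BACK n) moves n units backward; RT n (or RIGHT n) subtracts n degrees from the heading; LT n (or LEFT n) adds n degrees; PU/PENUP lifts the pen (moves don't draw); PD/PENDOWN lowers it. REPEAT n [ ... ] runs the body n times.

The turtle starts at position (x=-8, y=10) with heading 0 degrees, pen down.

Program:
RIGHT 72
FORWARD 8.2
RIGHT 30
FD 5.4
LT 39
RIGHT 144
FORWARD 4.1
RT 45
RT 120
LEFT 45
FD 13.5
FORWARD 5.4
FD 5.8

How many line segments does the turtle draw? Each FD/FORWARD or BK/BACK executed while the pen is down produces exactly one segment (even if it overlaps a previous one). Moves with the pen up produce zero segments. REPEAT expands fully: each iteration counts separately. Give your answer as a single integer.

Executing turtle program step by step:
Start: pos=(-8,10), heading=0, pen down
RT 72: heading 0 -> 288
FD 8.2: (-8,10) -> (-5.466,2.201) [heading=288, draw]
RT 30: heading 288 -> 258
FD 5.4: (-5.466,2.201) -> (-6.589,-3.081) [heading=258, draw]
LT 39: heading 258 -> 297
RT 144: heading 297 -> 153
FD 4.1: (-6.589,-3.081) -> (-10.242,-1.219) [heading=153, draw]
RT 45: heading 153 -> 108
RT 120: heading 108 -> 348
LT 45: heading 348 -> 33
FD 13.5: (-10.242,-1.219) -> (1.08,6.133) [heading=33, draw]
FD 5.4: (1.08,6.133) -> (5.609,9.074) [heading=33, draw]
FD 5.8: (5.609,9.074) -> (10.473,12.233) [heading=33, draw]
Final: pos=(10.473,12.233), heading=33, 6 segment(s) drawn
Segments drawn: 6

Answer: 6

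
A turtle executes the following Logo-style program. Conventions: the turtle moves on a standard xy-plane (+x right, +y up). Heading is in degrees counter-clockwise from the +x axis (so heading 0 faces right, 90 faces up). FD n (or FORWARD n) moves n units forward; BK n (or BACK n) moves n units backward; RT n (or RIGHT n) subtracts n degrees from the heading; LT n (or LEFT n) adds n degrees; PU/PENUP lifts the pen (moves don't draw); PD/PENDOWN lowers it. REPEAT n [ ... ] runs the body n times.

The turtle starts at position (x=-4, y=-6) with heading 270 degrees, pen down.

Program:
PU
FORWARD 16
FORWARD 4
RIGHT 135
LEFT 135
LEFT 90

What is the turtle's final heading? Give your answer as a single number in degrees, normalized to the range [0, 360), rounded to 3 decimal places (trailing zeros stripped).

Executing turtle program step by step:
Start: pos=(-4,-6), heading=270, pen down
PU: pen up
FD 16: (-4,-6) -> (-4,-22) [heading=270, move]
FD 4: (-4,-22) -> (-4,-26) [heading=270, move]
RT 135: heading 270 -> 135
LT 135: heading 135 -> 270
LT 90: heading 270 -> 0
Final: pos=(-4,-26), heading=0, 0 segment(s) drawn

Answer: 0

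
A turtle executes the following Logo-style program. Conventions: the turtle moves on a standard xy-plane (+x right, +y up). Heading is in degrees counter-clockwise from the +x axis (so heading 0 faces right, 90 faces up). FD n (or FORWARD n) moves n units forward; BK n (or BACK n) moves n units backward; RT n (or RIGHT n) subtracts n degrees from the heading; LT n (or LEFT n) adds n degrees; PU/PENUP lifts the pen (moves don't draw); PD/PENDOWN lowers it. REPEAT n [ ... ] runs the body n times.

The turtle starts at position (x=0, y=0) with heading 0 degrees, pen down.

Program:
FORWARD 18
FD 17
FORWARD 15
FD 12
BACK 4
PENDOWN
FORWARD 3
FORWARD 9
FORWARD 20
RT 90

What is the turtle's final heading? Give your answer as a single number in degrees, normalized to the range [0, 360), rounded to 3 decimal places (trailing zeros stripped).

Answer: 270

Derivation:
Executing turtle program step by step:
Start: pos=(0,0), heading=0, pen down
FD 18: (0,0) -> (18,0) [heading=0, draw]
FD 17: (18,0) -> (35,0) [heading=0, draw]
FD 15: (35,0) -> (50,0) [heading=0, draw]
FD 12: (50,0) -> (62,0) [heading=0, draw]
BK 4: (62,0) -> (58,0) [heading=0, draw]
PD: pen down
FD 3: (58,0) -> (61,0) [heading=0, draw]
FD 9: (61,0) -> (70,0) [heading=0, draw]
FD 20: (70,0) -> (90,0) [heading=0, draw]
RT 90: heading 0 -> 270
Final: pos=(90,0), heading=270, 8 segment(s) drawn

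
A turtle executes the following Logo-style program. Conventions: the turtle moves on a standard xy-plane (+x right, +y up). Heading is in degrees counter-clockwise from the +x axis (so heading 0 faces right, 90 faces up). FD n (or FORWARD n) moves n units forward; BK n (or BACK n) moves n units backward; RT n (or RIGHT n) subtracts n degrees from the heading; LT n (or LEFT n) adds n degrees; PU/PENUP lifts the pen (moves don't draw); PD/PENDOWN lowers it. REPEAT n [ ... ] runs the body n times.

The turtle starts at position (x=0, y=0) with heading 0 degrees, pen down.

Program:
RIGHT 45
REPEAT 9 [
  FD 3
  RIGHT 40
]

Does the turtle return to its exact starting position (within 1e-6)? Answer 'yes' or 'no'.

Executing turtle program step by step:
Start: pos=(0,0), heading=0, pen down
RT 45: heading 0 -> 315
REPEAT 9 [
  -- iteration 1/9 --
  FD 3: (0,0) -> (2.121,-2.121) [heading=315, draw]
  RT 40: heading 315 -> 275
  -- iteration 2/9 --
  FD 3: (2.121,-2.121) -> (2.383,-5.11) [heading=275, draw]
  RT 40: heading 275 -> 235
  -- iteration 3/9 --
  FD 3: (2.383,-5.11) -> (0.662,-7.567) [heading=235, draw]
  RT 40: heading 235 -> 195
  -- iteration 4/9 --
  FD 3: (0.662,-7.567) -> (-2.236,-8.344) [heading=195, draw]
  RT 40: heading 195 -> 155
  -- iteration 5/9 --
  FD 3: (-2.236,-8.344) -> (-4.955,-7.076) [heading=155, draw]
  RT 40: heading 155 -> 115
  -- iteration 6/9 --
  FD 3: (-4.955,-7.076) -> (-6.222,-4.357) [heading=115, draw]
  RT 40: heading 115 -> 75
  -- iteration 7/9 --
  FD 3: (-6.222,-4.357) -> (-5.446,-1.459) [heading=75, draw]
  RT 40: heading 75 -> 35
  -- iteration 8/9 --
  FD 3: (-5.446,-1.459) -> (-2.989,0.261) [heading=35, draw]
  RT 40: heading 35 -> 355
  -- iteration 9/9 --
  FD 3: (-2.989,0.261) -> (0,0) [heading=355, draw]
  RT 40: heading 355 -> 315
]
Final: pos=(0,0), heading=315, 9 segment(s) drawn

Start position: (0, 0)
Final position: (0, 0)
Distance = 0; < 1e-6 -> CLOSED

Answer: yes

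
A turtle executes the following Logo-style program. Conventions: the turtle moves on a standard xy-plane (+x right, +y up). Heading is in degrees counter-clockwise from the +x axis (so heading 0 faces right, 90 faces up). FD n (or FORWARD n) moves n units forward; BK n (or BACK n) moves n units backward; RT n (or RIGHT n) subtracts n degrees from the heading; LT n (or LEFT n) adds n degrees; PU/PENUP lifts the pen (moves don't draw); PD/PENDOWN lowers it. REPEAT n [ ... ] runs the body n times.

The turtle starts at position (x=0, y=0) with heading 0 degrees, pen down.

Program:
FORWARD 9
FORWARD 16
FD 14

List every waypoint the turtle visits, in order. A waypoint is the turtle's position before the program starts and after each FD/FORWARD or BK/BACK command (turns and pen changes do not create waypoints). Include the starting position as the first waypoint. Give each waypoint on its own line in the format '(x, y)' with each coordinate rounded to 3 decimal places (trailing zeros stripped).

Executing turtle program step by step:
Start: pos=(0,0), heading=0, pen down
FD 9: (0,0) -> (9,0) [heading=0, draw]
FD 16: (9,0) -> (25,0) [heading=0, draw]
FD 14: (25,0) -> (39,0) [heading=0, draw]
Final: pos=(39,0), heading=0, 3 segment(s) drawn
Waypoints (4 total):
(0, 0)
(9, 0)
(25, 0)
(39, 0)

Answer: (0, 0)
(9, 0)
(25, 0)
(39, 0)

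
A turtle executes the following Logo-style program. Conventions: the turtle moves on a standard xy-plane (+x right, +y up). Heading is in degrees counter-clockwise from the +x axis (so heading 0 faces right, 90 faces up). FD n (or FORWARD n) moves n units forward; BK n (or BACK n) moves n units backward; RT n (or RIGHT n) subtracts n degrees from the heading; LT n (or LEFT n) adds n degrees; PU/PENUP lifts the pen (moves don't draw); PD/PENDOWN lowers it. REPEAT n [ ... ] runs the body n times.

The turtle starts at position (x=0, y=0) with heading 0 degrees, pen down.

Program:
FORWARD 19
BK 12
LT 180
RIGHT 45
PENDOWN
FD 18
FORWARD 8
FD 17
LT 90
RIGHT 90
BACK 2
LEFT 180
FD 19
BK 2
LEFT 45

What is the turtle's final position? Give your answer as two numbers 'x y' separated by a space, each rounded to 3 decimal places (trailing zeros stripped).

Answer: -9.971 16.971

Derivation:
Executing turtle program step by step:
Start: pos=(0,0), heading=0, pen down
FD 19: (0,0) -> (19,0) [heading=0, draw]
BK 12: (19,0) -> (7,0) [heading=0, draw]
LT 180: heading 0 -> 180
RT 45: heading 180 -> 135
PD: pen down
FD 18: (7,0) -> (-5.728,12.728) [heading=135, draw]
FD 8: (-5.728,12.728) -> (-11.385,18.385) [heading=135, draw]
FD 17: (-11.385,18.385) -> (-23.406,30.406) [heading=135, draw]
LT 90: heading 135 -> 225
RT 90: heading 225 -> 135
BK 2: (-23.406,30.406) -> (-21.991,28.991) [heading=135, draw]
LT 180: heading 135 -> 315
FD 19: (-21.991,28.991) -> (-8.556,15.556) [heading=315, draw]
BK 2: (-8.556,15.556) -> (-9.971,16.971) [heading=315, draw]
LT 45: heading 315 -> 0
Final: pos=(-9.971,16.971), heading=0, 8 segment(s) drawn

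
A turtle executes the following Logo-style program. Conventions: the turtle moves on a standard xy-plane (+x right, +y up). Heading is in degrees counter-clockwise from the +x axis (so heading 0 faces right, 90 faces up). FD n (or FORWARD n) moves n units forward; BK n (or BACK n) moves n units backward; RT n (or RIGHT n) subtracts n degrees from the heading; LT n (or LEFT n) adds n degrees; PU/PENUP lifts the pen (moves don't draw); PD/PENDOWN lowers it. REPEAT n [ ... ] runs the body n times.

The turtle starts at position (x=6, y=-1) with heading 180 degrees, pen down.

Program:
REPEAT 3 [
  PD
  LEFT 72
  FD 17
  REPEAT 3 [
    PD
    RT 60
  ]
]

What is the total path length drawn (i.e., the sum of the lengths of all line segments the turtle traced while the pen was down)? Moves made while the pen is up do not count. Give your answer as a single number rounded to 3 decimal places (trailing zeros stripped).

Answer: 51

Derivation:
Executing turtle program step by step:
Start: pos=(6,-1), heading=180, pen down
REPEAT 3 [
  -- iteration 1/3 --
  PD: pen down
  LT 72: heading 180 -> 252
  FD 17: (6,-1) -> (0.747,-17.168) [heading=252, draw]
  REPEAT 3 [
    -- iteration 1/3 --
    PD: pen down
    RT 60: heading 252 -> 192
    -- iteration 2/3 --
    PD: pen down
    RT 60: heading 192 -> 132
    -- iteration 3/3 --
    PD: pen down
    RT 60: heading 132 -> 72
  ]
  -- iteration 2/3 --
  PD: pen down
  LT 72: heading 72 -> 144
  FD 17: (0.747,-17.168) -> (-13.007,-7.176) [heading=144, draw]
  REPEAT 3 [
    -- iteration 1/3 --
    PD: pen down
    RT 60: heading 144 -> 84
    -- iteration 2/3 --
    PD: pen down
    RT 60: heading 84 -> 24
    -- iteration 3/3 --
    PD: pen down
    RT 60: heading 24 -> 324
  ]
  -- iteration 3/3 --
  PD: pen down
  LT 72: heading 324 -> 36
  FD 17: (-13.007,-7.176) -> (0.747,2.817) [heading=36, draw]
  REPEAT 3 [
    -- iteration 1/3 --
    PD: pen down
    RT 60: heading 36 -> 336
    -- iteration 2/3 --
    PD: pen down
    RT 60: heading 336 -> 276
    -- iteration 3/3 --
    PD: pen down
    RT 60: heading 276 -> 216
  ]
]
Final: pos=(0.747,2.817), heading=216, 3 segment(s) drawn

Segment lengths:
  seg 1: (6,-1) -> (0.747,-17.168), length = 17
  seg 2: (0.747,-17.168) -> (-13.007,-7.176), length = 17
  seg 3: (-13.007,-7.176) -> (0.747,2.817), length = 17
Total = 51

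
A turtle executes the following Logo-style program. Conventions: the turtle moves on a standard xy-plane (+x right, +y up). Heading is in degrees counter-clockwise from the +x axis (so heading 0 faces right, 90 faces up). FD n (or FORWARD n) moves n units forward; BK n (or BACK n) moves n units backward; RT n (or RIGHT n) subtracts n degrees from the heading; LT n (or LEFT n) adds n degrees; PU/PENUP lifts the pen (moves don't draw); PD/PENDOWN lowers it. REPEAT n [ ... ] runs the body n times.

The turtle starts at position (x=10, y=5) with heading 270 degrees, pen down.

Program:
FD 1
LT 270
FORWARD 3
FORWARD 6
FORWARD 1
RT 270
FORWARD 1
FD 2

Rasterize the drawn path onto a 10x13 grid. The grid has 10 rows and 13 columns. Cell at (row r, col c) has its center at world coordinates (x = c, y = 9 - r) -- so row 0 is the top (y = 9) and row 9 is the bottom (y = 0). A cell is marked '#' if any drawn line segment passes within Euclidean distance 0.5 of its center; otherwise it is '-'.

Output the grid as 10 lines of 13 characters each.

Answer: -------------
-------------
-------------
-------------
----------#--
###########--
#------------
#------------
#------------
-------------

Derivation:
Segment 0: (10,5) -> (10,4)
Segment 1: (10,4) -> (7,4)
Segment 2: (7,4) -> (1,4)
Segment 3: (1,4) -> (0,4)
Segment 4: (0,4) -> (-0,3)
Segment 5: (-0,3) -> (-0,1)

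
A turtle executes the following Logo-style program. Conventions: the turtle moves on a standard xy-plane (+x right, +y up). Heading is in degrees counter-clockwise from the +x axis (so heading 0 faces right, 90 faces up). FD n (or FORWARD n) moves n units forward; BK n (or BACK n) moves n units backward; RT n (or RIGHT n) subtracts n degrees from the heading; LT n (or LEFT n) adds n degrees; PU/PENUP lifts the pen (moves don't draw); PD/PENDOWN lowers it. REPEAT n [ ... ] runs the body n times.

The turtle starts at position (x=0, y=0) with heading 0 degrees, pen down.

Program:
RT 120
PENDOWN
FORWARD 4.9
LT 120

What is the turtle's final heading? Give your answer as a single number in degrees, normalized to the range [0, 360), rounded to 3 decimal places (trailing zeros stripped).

Executing turtle program step by step:
Start: pos=(0,0), heading=0, pen down
RT 120: heading 0 -> 240
PD: pen down
FD 4.9: (0,0) -> (-2.45,-4.244) [heading=240, draw]
LT 120: heading 240 -> 0
Final: pos=(-2.45,-4.244), heading=0, 1 segment(s) drawn

Answer: 0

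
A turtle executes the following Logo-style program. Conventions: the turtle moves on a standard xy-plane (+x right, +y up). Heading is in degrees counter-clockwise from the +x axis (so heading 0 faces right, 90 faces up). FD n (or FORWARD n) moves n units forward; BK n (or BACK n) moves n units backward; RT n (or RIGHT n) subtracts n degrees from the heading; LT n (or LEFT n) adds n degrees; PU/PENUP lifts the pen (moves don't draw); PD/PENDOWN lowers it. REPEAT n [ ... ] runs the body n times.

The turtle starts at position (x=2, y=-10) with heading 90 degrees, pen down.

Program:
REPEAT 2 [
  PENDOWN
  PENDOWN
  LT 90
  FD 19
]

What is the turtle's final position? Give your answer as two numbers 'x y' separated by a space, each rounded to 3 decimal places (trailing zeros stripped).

Answer: -17 -29

Derivation:
Executing turtle program step by step:
Start: pos=(2,-10), heading=90, pen down
REPEAT 2 [
  -- iteration 1/2 --
  PD: pen down
  PD: pen down
  LT 90: heading 90 -> 180
  FD 19: (2,-10) -> (-17,-10) [heading=180, draw]
  -- iteration 2/2 --
  PD: pen down
  PD: pen down
  LT 90: heading 180 -> 270
  FD 19: (-17,-10) -> (-17,-29) [heading=270, draw]
]
Final: pos=(-17,-29), heading=270, 2 segment(s) drawn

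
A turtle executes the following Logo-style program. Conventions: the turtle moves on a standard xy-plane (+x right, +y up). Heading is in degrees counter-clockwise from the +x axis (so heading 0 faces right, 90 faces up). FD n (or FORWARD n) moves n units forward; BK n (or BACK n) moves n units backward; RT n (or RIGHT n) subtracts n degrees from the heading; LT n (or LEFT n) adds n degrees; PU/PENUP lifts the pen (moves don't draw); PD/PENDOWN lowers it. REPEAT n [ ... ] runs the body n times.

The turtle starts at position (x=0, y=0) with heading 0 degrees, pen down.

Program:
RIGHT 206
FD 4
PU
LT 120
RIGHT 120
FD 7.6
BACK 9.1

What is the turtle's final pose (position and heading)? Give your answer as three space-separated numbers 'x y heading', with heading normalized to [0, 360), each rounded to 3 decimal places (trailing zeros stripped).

Executing turtle program step by step:
Start: pos=(0,0), heading=0, pen down
RT 206: heading 0 -> 154
FD 4: (0,0) -> (-3.595,1.753) [heading=154, draw]
PU: pen up
LT 120: heading 154 -> 274
RT 120: heading 274 -> 154
FD 7.6: (-3.595,1.753) -> (-10.426,5.085) [heading=154, move]
BK 9.1: (-10.426,5.085) -> (-2.247,1.096) [heading=154, move]
Final: pos=(-2.247,1.096), heading=154, 1 segment(s) drawn

Answer: -2.247 1.096 154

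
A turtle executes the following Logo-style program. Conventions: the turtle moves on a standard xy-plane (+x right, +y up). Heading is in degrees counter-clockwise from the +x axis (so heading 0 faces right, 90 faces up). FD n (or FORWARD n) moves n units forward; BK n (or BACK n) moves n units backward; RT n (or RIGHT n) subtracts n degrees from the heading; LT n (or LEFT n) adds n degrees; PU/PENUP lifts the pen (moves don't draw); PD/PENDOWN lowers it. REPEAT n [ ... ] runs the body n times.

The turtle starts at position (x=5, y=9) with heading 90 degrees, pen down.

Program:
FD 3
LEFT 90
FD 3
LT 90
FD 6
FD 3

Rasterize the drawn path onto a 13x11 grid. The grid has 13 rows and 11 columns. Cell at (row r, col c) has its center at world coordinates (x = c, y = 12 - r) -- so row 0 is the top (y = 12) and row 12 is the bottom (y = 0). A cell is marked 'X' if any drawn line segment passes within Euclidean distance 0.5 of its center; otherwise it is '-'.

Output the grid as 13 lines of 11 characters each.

Answer: --XXXX-----
--X--X-----
--X--X-----
--X--X-----
--X--------
--X--------
--X--------
--X--------
--X--------
--X--------
-----------
-----------
-----------

Derivation:
Segment 0: (5,9) -> (5,12)
Segment 1: (5,12) -> (2,12)
Segment 2: (2,12) -> (2,6)
Segment 3: (2,6) -> (2,3)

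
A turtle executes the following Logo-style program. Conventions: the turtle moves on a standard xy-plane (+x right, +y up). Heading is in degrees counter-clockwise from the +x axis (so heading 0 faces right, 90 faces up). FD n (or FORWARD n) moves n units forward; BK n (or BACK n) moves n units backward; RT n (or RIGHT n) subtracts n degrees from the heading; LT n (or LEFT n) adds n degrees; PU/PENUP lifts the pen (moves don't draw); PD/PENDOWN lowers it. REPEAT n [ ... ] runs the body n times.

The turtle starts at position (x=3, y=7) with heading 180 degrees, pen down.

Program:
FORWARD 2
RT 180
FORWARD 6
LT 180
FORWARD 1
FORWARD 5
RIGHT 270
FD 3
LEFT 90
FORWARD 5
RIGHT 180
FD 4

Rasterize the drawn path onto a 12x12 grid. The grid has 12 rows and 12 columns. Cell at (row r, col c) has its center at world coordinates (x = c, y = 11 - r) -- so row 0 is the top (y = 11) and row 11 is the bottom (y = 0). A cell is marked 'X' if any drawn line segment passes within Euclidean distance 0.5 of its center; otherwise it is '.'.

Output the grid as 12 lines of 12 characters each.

Segment 0: (3,7) -> (1,7)
Segment 1: (1,7) -> (7,7)
Segment 2: (7,7) -> (6,7)
Segment 3: (6,7) -> (1,7)
Segment 4: (1,7) -> (1,4)
Segment 5: (1,4) -> (6,4)
Segment 6: (6,4) -> (2,4)

Answer: ............
............
............
............
.XXXXXXX....
.X..........
.X..........
.XXXXXX.....
............
............
............
............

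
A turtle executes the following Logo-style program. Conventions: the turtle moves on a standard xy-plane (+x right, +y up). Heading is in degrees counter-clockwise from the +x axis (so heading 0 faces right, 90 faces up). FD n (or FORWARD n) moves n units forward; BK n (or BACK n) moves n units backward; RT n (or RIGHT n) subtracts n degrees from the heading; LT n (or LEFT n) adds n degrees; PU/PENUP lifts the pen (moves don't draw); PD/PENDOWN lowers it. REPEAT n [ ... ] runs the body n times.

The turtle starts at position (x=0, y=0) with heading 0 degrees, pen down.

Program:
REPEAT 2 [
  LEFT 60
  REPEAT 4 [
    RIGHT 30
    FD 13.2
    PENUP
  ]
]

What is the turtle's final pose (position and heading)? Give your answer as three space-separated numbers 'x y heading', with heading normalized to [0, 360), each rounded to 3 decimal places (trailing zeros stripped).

Executing turtle program step by step:
Start: pos=(0,0), heading=0, pen down
REPEAT 2 [
  -- iteration 1/2 --
  LT 60: heading 0 -> 60
  REPEAT 4 [
    -- iteration 1/4 --
    RT 30: heading 60 -> 30
    FD 13.2: (0,0) -> (11.432,6.6) [heading=30, draw]
    PU: pen up
    -- iteration 2/4 --
    RT 30: heading 30 -> 0
    FD 13.2: (11.432,6.6) -> (24.632,6.6) [heading=0, move]
    PU: pen up
    -- iteration 3/4 --
    RT 30: heading 0 -> 330
    FD 13.2: (24.632,6.6) -> (36.063,0) [heading=330, move]
    PU: pen up
    -- iteration 4/4 --
    RT 30: heading 330 -> 300
    FD 13.2: (36.063,0) -> (42.663,-11.432) [heading=300, move]
    PU: pen up
  ]
  -- iteration 2/2 --
  LT 60: heading 300 -> 0
  REPEAT 4 [
    -- iteration 1/4 --
    RT 30: heading 0 -> 330
    FD 13.2: (42.663,-11.432) -> (54.095,-18.032) [heading=330, move]
    PU: pen up
    -- iteration 2/4 --
    RT 30: heading 330 -> 300
    FD 13.2: (54.095,-18.032) -> (60.695,-29.463) [heading=300, move]
    PU: pen up
    -- iteration 3/4 --
    RT 30: heading 300 -> 270
    FD 13.2: (60.695,-29.463) -> (60.695,-42.663) [heading=270, move]
    PU: pen up
    -- iteration 4/4 --
    RT 30: heading 270 -> 240
    FD 13.2: (60.695,-42.663) -> (54.095,-54.095) [heading=240, move]
    PU: pen up
  ]
]
Final: pos=(54.095,-54.095), heading=240, 1 segment(s) drawn

Answer: 54.095 -54.095 240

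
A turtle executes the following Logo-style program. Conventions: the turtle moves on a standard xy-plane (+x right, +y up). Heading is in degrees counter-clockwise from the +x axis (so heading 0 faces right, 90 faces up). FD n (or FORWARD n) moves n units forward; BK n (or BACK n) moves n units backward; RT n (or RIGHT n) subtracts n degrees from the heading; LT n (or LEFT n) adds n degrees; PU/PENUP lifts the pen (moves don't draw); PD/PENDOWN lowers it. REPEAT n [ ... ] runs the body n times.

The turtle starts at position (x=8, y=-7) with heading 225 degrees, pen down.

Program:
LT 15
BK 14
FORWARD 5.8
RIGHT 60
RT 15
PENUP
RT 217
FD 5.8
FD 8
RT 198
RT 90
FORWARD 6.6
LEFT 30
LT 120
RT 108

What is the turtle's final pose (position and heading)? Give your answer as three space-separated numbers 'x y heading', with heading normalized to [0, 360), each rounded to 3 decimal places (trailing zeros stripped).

Executing turtle program step by step:
Start: pos=(8,-7), heading=225, pen down
LT 15: heading 225 -> 240
BK 14: (8,-7) -> (15,5.124) [heading=240, draw]
FD 5.8: (15,5.124) -> (12.1,0.101) [heading=240, draw]
RT 60: heading 240 -> 180
RT 15: heading 180 -> 165
PU: pen up
RT 217: heading 165 -> 308
FD 5.8: (12.1,0.101) -> (15.671,-4.469) [heading=308, move]
FD 8: (15.671,-4.469) -> (20.596,-10.773) [heading=308, move]
RT 198: heading 308 -> 110
RT 90: heading 110 -> 20
FD 6.6: (20.596,-10.773) -> (26.798,-8.516) [heading=20, move]
LT 30: heading 20 -> 50
LT 120: heading 50 -> 170
RT 108: heading 170 -> 62
Final: pos=(26.798,-8.516), heading=62, 2 segment(s) drawn

Answer: 26.798 -8.516 62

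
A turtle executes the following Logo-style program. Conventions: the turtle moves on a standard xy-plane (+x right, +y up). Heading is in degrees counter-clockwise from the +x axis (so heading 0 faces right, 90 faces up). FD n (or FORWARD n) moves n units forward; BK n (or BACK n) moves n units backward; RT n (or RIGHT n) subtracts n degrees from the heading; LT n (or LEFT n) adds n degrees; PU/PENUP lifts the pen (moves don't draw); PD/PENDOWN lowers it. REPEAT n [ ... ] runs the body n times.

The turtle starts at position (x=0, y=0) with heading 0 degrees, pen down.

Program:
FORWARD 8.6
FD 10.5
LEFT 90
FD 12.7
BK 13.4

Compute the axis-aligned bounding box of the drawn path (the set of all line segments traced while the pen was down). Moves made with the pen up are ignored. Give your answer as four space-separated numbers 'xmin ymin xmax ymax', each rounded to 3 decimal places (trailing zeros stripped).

Answer: 0 -0.7 19.1 12.7

Derivation:
Executing turtle program step by step:
Start: pos=(0,0), heading=0, pen down
FD 8.6: (0,0) -> (8.6,0) [heading=0, draw]
FD 10.5: (8.6,0) -> (19.1,0) [heading=0, draw]
LT 90: heading 0 -> 90
FD 12.7: (19.1,0) -> (19.1,12.7) [heading=90, draw]
BK 13.4: (19.1,12.7) -> (19.1,-0.7) [heading=90, draw]
Final: pos=(19.1,-0.7), heading=90, 4 segment(s) drawn

Segment endpoints: x in {0, 8.6, 19.1}, y in {-0.7, 0, 12.7}
xmin=0, ymin=-0.7, xmax=19.1, ymax=12.7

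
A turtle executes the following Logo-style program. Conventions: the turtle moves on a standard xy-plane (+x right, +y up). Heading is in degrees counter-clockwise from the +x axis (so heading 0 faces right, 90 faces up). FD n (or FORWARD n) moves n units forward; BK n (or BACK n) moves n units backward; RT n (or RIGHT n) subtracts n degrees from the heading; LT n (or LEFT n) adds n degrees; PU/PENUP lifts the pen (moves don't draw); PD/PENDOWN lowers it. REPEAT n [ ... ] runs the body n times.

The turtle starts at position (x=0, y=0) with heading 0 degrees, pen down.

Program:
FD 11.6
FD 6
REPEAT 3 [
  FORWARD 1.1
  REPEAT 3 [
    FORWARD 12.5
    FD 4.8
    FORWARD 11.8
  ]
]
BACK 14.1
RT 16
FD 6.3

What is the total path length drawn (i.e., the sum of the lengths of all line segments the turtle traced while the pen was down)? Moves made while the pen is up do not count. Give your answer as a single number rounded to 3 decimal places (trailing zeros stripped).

Answer: 303.2

Derivation:
Executing turtle program step by step:
Start: pos=(0,0), heading=0, pen down
FD 11.6: (0,0) -> (11.6,0) [heading=0, draw]
FD 6: (11.6,0) -> (17.6,0) [heading=0, draw]
REPEAT 3 [
  -- iteration 1/3 --
  FD 1.1: (17.6,0) -> (18.7,0) [heading=0, draw]
  REPEAT 3 [
    -- iteration 1/3 --
    FD 12.5: (18.7,0) -> (31.2,0) [heading=0, draw]
    FD 4.8: (31.2,0) -> (36,0) [heading=0, draw]
    FD 11.8: (36,0) -> (47.8,0) [heading=0, draw]
    -- iteration 2/3 --
    FD 12.5: (47.8,0) -> (60.3,0) [heading=0, draw]
    FD 4.8: (60.3,0) -> (65.1,0) [heading=0, draw]
    FD 11.8: (65.1,0) -> (76.9,0) [heading=0, draw]
    -- iteration 3/3 --
    FD 12.5: (76.9,0) -> (89.4,0) [heading=0, draw]
    FD 4.8: (89.4,0) -> (94.2,0) [heading=0, draw]
    FD 11.8: (94.2,0) -> (106,0) [heading=0, draw]
  ]
  -- iteration 2/3 --
  FD 1.1: (106,0) -> (107.1,0) [heading=0, draw]
  REPEAT 3 [
    -- iteration 1/3 --
    FD 12.5: (107.1,0) -> (119.6,0) [heading=0, draw]
    FD 4.8: (119.6,0) -> (124.4,0) [heading=0, draw]
    FD 11.8: (124.4,0) -> (136.2,0) [heading=0, draw]
    -- iteration 2/3 --
    FD 12.5: (136.2,0) -> (148.7,0) [heading=0, draw]
    FD 4.8: (148.7,0) -> (153.5,0) [heading=0, draw]
    FD 11.8: (153.5,0) -> (165.3,0) [heading=0, draw]
    -- iteration 3/3 --
    FD 12.5: (165.3,0) -> (177.8,0) [heading=0, draw]
    FD 4.8: (177.8,0) -> (182.6,0) [heading=0, draw]
    FD 11.8: (182.6,0) -> (194.4,0) [heading=0, draw]
  ]
  -- iteration 3/3 --
  FD 1.1: (194.4,0) -> (195.5,0) [heading=0, draw]
  REPEAT 3 [
    -- iteration 1/3 --
    FD 12.5: (195.5,0) -> (208,0) [heading=0, draw]
    FD 4.8: (208,0) -> (212.8,0) [heading=0, draw]
    FD 11.8: (212.8,0) -> (224.6,0) [heading=0, draw]
    -- iteration 2/3 --
    FD 12.5: (224.6,0) -> (237.1,0) [heading=0, draw]
    FD 4.8: (237.1,0) -> (241.9,0) [heading=0, draw]
    FD 11.8: (241.9,0) -> (253.7,0) [heading=0, draw]
    -- iteration 3/3 --
    FD 12.5: (253.7,0) -> (266.2,0) [heading=0, draw]
    FD 4.8: (266.2,0) -> (271,0) [heading=0, draw]
    FD 11.8: (271,0) -> (282.8,0) [heading=0, draw]
  ]
]
BK 14.1: (282.8,0) -> (268.7,0) [heading=0, draw]
RT 16: heading 0 -> 344
FD 6.3: (268.7,0) -> (274.756,-1.737) [heading=344, draw]
Final: pos=(274.756,-1.737), heading=344, 34 segment(s) drawn

Segment lengths:
  seg 1: (0,0) -> (11.6,0), length = 11.6
  seg 2: (11.6,0) -> (17.6,0), length = 6
  seg 3: (17.6,0) -> (18.7,0), length = 1.1
  seg 4: (18.7,0) -> (31.2,0), length = 12.5
  seg 5: (31.2,0) -> (36,0), length = 4.8
  seg 6: (36,0) -> (47.8,0), length = 11.8
  seg 7: (47.8,0) -> (60.3,0), length = 12.5
  seg 8: (60.3,0) -> (65.1,0), length = 4.8
  seg 9: (65.1,0) -> (76.9,0), length = 11.8
  seg 10: (76.9,0) -> (89.4,0), length = 12.5
  seg 11: (89.4,0) -> (94.2,0), length = 4.8
  seg 12: (94.2,0) -> (106,0), length = 11.8
  seg 13: (106,0) -> (107.1,0), length = 1.1
  seg 14: (107.1,0) -> (119.6,0), length = 12.5
  seg 15: (119.6,0) -> (124.4,0), length = 4.8
  seg 16: (124.4,0) -> (136.2,0), length = 11.8
  seg 17: (136.2,0) -> (148.7,0), length = 12.5
  seg 18: (148.7,0) -> (153.5,0), length = 4.8
  seg 19: (153.5,0) -> (165.3,0), length = 11.8
  seg 20: (165.3,0) -> (177.8,0), length = 12.5
  seg 21: (177.8,0) -> (182.6,0), length = 4.8
  seg 22: (182.6,0) -> (194.4,0), length = 11.8
  seg 23: (194.4,0) -> (195.5,0), length = 1.1
  seg 24: (195.5,0) -> (208,0), length = 12.5
  seg 25: (208,0) -> (212.8,0), length = 4.8
  seg 26: (212.8,0) -> (224.6,0), length = 11.8
  seg 27: (224.6,0) -> (237.1,0), length = 12.5
  seg 28: (237.1,0) -> (241.9,0), length = 4.8
  seg 29: (241.9,0) -> (253.7,0), length = 11.8
  seg 30: (253.7,0) -> (266.2,0), length = 12.5
  seg 31: (266.2,0) -> (271,0), length = 4.8
  seg 32: (271,0) -> (282.8,0), length = 11.8
  seg 33: (282.8,0) -> (268.7,0), length = 14.1
  seg 34: (268.7,0) -> (274.756,-1.737), length = 6.3
Total = 303.2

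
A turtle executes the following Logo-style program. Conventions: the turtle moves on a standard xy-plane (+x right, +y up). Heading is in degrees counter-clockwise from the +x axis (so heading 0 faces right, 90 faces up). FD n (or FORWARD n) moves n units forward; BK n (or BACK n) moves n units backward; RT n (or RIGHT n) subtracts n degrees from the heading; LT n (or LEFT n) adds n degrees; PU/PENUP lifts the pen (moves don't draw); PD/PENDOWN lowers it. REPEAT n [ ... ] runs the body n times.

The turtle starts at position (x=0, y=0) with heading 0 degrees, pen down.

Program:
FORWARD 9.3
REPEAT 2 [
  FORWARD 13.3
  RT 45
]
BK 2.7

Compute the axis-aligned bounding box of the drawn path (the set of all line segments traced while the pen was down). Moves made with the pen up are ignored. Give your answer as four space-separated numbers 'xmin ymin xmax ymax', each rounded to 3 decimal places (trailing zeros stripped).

Answer: 0 -9.405 32.005 0

Derivation:
Executing turtle program step by step:
Start: pos=(0,0), heading=0, pen down
FD 9.3: (0,0) -> (9.3,0) [heading=0, draw]
REPEAT 2 [
  -- iteration 1/2 --
  FD 13.3: (9.3,0) -> (22.6,0) [heading=0, draw]
  RT 45: heading 0 -> 315
  -- iteration 2/2 --
  FD 13.3: (22.6,0) -> (32.005,-9.405) [heading=315, draw]
  RT 45: heading 315 -> 270
]
BK 2.7: (32.005,-9.405) -> (32.005,-6.705) [heading=270, draw]
Final: pos=(32.005,-6.705), heading=270, 4 segment(s) drawn

Segment endpoints: x in {0, 9.3, 22.6, 32.005}, y in {-9.405, -6.705, 0}
xmin=0, ymin=-9.405, xmax=32.005, ymax=0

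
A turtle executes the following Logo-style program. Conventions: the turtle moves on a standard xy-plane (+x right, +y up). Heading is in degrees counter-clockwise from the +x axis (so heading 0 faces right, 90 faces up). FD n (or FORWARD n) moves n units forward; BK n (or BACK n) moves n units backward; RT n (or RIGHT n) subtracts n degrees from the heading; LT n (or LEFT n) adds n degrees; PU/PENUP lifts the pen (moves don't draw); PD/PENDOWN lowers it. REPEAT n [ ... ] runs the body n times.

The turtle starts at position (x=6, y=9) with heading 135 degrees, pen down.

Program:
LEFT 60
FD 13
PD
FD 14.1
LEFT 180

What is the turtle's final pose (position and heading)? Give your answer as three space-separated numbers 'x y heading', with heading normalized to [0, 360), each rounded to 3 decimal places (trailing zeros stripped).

Executing turtle program step by step:
Start: pos=(6,9), heading=135, pen down
LT 60: heading 135 -> 195
FD 13: (6,9) -> (-6.557,5.635) [heading=195, draw]
PD: pen down
FD 14.1: (-6.557,5.635) -> (-20.177,1.986) [heading=195, draw]
LT 180: heading 195 -> 15
Final: pos=(-20.177,1.986), heading=15, 2 segment(s) drawn

Answer: -20.177 1.986 15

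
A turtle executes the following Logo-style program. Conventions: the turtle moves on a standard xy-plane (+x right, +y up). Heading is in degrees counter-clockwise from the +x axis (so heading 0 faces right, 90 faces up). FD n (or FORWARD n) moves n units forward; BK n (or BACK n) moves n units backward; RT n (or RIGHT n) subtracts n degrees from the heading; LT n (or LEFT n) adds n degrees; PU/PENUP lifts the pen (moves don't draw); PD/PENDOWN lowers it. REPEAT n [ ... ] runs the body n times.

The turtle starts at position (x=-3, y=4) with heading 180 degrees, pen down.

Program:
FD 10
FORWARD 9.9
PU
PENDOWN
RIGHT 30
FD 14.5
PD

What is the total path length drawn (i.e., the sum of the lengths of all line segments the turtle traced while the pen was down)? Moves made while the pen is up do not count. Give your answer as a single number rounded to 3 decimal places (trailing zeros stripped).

Executing turtle program step by step:
Start: pos=(-3,4), heading=180, pen down
FD 10: (-3,4) -> (-13,4) [heading=180, draw]
FD 9.9: (-13,4) -> (-22.9,4) [heading=180, draw]
PU: pen up
PD: pen down
RT 30: heading 180 -> 150
FD 14.5: (-22.9,4) -> (-35.457,11.25) [heading=150, draw]
PD: pen down
Final: pos=(-35.457,11.25), heading=150, 3 segment(s) drawn

Segment lengths:
  seg 1: (-3,4) -> (-13,4), length = 10
  seg 2: (-13,4) -> (-22.9,4), length = 9.9
  seg 3: (-22.9,4) -> (-35.457,11.25), length = 14.5
Total = 34.4

Answer: 34.4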